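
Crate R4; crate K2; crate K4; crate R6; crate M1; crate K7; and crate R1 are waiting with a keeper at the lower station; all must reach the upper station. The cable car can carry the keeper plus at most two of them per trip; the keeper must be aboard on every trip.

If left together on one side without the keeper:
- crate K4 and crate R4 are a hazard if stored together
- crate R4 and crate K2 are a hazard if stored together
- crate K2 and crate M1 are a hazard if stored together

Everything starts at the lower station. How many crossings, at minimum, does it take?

7

Counting alone: the keeper can take at most 2 across per trip to the upper station, so moving all 7 needs at least 4 loaded trips out, with a return between consecutive ones — at least 7 crossings.
The plan below uses exactly 7 crossings, so it is optimal:
1. Keeper goes to the upper station with crate K2 and crate R4.
2. Keeper goes back to the lower station with crate R4.
3. Keeper goes to the upper station with crate K4 and crate R6.
4. Keeper goes back to the lower station alone.
5. Keeper goes to the upper station with crate K7 and crate R1.
6. Keeper goes back to the lower station alone.
7. Keeper goes to the upper station with crate M1 and crate R4.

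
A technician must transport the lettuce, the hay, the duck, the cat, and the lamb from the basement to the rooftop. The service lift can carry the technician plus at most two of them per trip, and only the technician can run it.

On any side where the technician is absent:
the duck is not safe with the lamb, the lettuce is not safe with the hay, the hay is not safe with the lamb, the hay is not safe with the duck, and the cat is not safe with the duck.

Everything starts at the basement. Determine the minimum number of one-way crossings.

7

Counting alone: the technician can take at most 2 across per trip to the rooftop, so moving all 5 needs at least 3 loaded trips out, with a return between consecutive ones — at least 5 crossings.
The safety rule pushes this higher. Following every safe sequence of crossings, the most of the 5 that can be at the rooftop as the service lift arrives there on crossing 5 is 4 — never all 5.
So no plan with fewer than 7 crossings exists, and this one achieves 7:
1. Technician goes to the rooftop with the duck and the hay.  [the basement: the cat, the lamb, the lettuce | the rooftop: the duck, the hay]
2. Technician goes back to the basement with the hay.  [the basement: the cat, the hay, the lamb, the lettuce | the rooftop: the duck]
3. Technician goes to the rooftop with the hay and the lettuce.  [the basement: the cat, the lamb | the rooftop: the duck, the hay, the lettuce]
4. Technician goes back to the basement with the hay.  [the basement: the cat, the hay, the lamb | the rooftop: the duck, the lettuce]
5. Technician goes to the rooftop with the cat and the lamb.  [the basement: the hay | the rooftop: the cat, the duck, the lamb, the lettuce]
6. Technician goes back to the basement with the duck.  [the basement: the duck, the hay | the rooftop: the cat, the lamb, the lettuce]
7. Technician goes to the rooftop with the duck and the hay.  [the basement: — | the rooftop: the cat, the duck, the hay, the lamb, the lettuce]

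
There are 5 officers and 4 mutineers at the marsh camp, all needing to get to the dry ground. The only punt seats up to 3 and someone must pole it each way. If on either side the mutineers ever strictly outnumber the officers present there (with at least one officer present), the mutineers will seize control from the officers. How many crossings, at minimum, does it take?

7

Counting alone: each trip to the dry ground takes at most 3 across and each return brings at least 1 back, so after t trips out (and t−1 returns) at most 3t − (t−1) of the 9 are across; that first reaches 9 at t = 4, so at least 7 crossings are needed.
The plan below uses exactly 7 crossings, so it is optimal:
1. 3 mutineers → the dry ground.  (the marsh camp: 5O 1M; the dry ground: 0O 3M)
2. 1 mutineer ← the marsh camp.  (the marsh camp: 5O 2M; the dry ground: 0O 2M)
3. 3 officers → the dry ground.  (the marsh camp: 2O 2M; the dry ground: 3O 2M)
4. 1 officer ← the marsh camp.  (the marsh camp: 3O 2M; the dry ground: 2O 2M)
5. 2 officers and 1 mutineer → the dry ground.  (the marsh camp: 1O 1M; the dry ground: 4O 3M)
6. 1 officer ← the marsh camp.  (the marsh camp: 2O 1M; the dry ground: 3O 3M)
7. 2 officers and 1 mutineer → the dry ground.  (the marsh camp: 0O 0M; the dry ground: 5O 4M)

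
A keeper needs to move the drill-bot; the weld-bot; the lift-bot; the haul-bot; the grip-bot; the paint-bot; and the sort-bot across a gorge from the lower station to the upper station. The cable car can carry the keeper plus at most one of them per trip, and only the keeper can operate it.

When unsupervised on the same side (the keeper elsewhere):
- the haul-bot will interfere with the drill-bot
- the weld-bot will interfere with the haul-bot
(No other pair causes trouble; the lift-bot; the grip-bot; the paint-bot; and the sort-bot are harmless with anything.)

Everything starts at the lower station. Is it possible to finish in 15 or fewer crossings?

Yes — this plan uses 15 crossings (≤ 15):
1. Keeper goes to the upper station with the haul-bot.  [the lower station: the drill-bot, the grip-bot, the lift-bot, the paint-bot, the sort-bot, the weld-bot | the upper station: the haul-bot]
2. Keeper goes back to the lower station alone.  [the lower station: the drill-bot, the grip-bot, the lift-bot, the paint-bot, the sort-bot, the weld-bot | the upper station: the haul-bot]
3. Keeper goes to the upper station with the drill-bot.  [the lower station: the grip-bot, the lift-bot, the paint-bot, the sort-bot, the weld-bot | the upper station: the drill-bot, the haul-bot]
4. Keeper goes back to the lower station with the haul-bot.  [the lower station: the grip-bot, the haul-bot, the lift-bot, the paint-bot, the sort-bot, the weld-bot | the upper station: the drill-bot]
5. Keeper goes to the upper station with the weld-bot.  [the lower station: the grip-bot, the haul-bot, the lift-bot, the paint-bot, the sort-bot | the upper station: the drill-bot, the weld-bot]
6. Keeper goes back to the lower station alone.  [the lower station: the grip-bot, the haul-bot, the lift-bot, the paint-bot, the sort-bot | the upper station: the drill-bot, the weld-bot]
7. Keeper goes to the upper station with the lift-bot.  [the lower station: the grip-bot, the haul-bot, the paint-bot, the sort-bot | the upper station: the drill-bot, the lift-bot, the weld-bot]
8. Keeper goes back to the lower station alone.  [the lower station: the grip-bot, the haul-bot, the paint-bot, the sort-bot | the upper station: the drill-bot, the lift-bot, the weld-bot]
9. Keeper goes to the upper station with the grip-bot.  [the lower station: the haul-bot, the paint-bot, the sort-bot | the upper station: the drill-bot, the grip-bot, the lift-bot, the weld-bot]
10. Keeper goes back to the lower station alone.  [the lower station: the haul-bot, the paint-bot, the sort-bot | the upper station: the drill-bot, the grip-bot, the lift-bot, the weld-bot]
11. Keeper goes to the upper station with the paint-bot.  [the lower station: the haul-bot, the sort-bot | the upper station: the drill-bot, the grip-bot, the lift-bot, the paint-bot, the weld-bot]
12. Keeper goes back to the lower station alone.  [the lower station: the haul-bot, the sort-bot | the upper station: the drill-bot, the grip-bot, the lift-bot, the paint-bot, the weld-bot]
13. Keeper goes to the upper station with the sort-bot.  [the lower station: the haul-bot | the upper station: the drill-bot, the grip-bot, the lift-bot, the paint-bot, the sort-bot, the weld-bot]
14. Keeper goes back to the lower station alone.  [the lower station: the haul-bot | the upper station: the drill-bot, the grip-bot, the lift-bot, the paint-bot, the sort-bot, the weld-bot]
15. Keeper goes to the upper station with the haul-bot.  [the lower station: — | the upper station: the drill-bot, the grip-bot, the haul-bot, the lift-bot, the paint-bot, the sort-bot, the weld-bot]

Yes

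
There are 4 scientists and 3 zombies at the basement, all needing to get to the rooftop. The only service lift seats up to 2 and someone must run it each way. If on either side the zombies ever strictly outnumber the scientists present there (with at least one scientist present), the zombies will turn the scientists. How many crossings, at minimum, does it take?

11

Counting alone: each trip to the rooftop takes at most 2 across and each return brings at least 1 back, so after t trips out (and t−1 returns) at most 2t − (t−1) of the 7 are across; that first reaches 7 at t = 6, so at least 11 crossings are needed.
The plan below uses exactly 11 crossings, so it is optimal:
1. 2 zombies → the rooftop.  (the basement: 4S 1Z; the rooftop: 0S 2Z)
2. 1 zombie ← the basement.  (the basement: 4S 2Z; the rooftop: 0S 1Z)
3. 2 zombies → the rooftop.  (the basement: 4S 0Z; the rooftop: 0S 3Z)
4. 1 zombie ← the basement.  (the basement: 4S 1Z; the rooftop: 0S 2Z)
5. 2 scientists → the rooftop.  (the basement: 2S 1Z; the rooftop: 2S 2Z)
6. 1 zombie ← the basement.  (the basement: 2S 2Z; the rooftop: 2S 1Z)
7. 1 scientist and 1 zombie → the rooftop.  (the basement: 1S 1Z; the rooftop: 3S 2Z)
8. 1 scientist ← the basement.  (the basement: 2S 1Z; the rooftop: 2S 2Z)
9. 1 scientist and 1 zombie → the rooftop.  (the basement: 1S 0Z; the rooftop: 3S 3Z)
10. 1 zombie ← the basement.  (the basement: 1S 1Z; the rooftop: 3S 2Z)
11. 1 scientist and 1 zombie → the rooftop.  (the basement: 0S 0Z; the rooftop: 4S 3Z)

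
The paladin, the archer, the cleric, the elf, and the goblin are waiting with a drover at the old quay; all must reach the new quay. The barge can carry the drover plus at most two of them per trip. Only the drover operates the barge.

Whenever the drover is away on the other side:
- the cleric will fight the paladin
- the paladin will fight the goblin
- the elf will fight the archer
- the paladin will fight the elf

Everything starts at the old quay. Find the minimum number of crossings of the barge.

5

Counting alone: the drover can take at most 2 across per trip to the new quay, so moving all 5 needs at least 3 loaded trips out, with a return between consecutive ones — at least 5 crossings.
The plan below uses exactly 5 crossings, so it is optimal:
1. Drover goes to the new quay with the archer and the paladin.
2. Drover goes back to the old quay alone.
3. Drover goes to the new quay with the cleric and the goblin.
4. Drover goes back to the old quay with the paladin.
5. Drover goes to the new quay with the elf and the paladin.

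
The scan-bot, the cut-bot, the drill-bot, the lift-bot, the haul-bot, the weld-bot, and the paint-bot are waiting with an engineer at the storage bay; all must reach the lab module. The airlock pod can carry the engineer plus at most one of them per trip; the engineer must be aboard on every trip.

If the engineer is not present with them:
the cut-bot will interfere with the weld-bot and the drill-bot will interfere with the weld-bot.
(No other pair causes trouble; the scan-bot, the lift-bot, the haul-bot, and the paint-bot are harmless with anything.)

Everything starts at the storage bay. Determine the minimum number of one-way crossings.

15

Counting alone: the engineer can take at most 1 across per trip to the lab module, so moving all 7 needs at least 7 loaded trips out, with a return between consecutive ones — at least 13 crossings.
The safety rule pushes this higher. Following every safe sequence of crossings, the most of the 7 that can be at the lab module as the airlock pod arrives there on crossing 13 is 6 — never all 7.
So no plan with fewer than 15 crossings exists, and this one achieves 15:
1. Engineer goes to the lab module with the weld-bot.
2. Engineer goes back to the storage bay alone.
3. Engineer goes to the lab module with the scan-bot.
4. Engineer goes back to the storage bay alone.
5. Engineer goes to the lab module with the cut-bot.
6. Engineer goes back to the storage bay with the weld-bot.
7. Engineer goes to the lab module with the drill-bot.
8. Engineer goes back to the storage bay alone.
9. Engineer goes to the lab module with the lift-bot.
10. Engineer goes back to the storage bay alone.
11. Engineer goes to the lab module with the haul-bot.
12. Engineer goes back to the storage bay alone.
13. Engineer goes to the lab module with the paint-bot.
14. Engineer goes back to the storage bay alone.
15. Engineer goes to the lab module with the weld-bot.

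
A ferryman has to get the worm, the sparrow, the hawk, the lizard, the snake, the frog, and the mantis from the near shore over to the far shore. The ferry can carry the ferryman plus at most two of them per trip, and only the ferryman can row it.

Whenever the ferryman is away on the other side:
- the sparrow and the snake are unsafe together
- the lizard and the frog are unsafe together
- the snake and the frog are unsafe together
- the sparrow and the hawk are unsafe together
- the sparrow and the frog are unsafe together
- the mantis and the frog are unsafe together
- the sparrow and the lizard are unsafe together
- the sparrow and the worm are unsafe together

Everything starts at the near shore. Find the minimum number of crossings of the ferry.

Counting alone: the ferryman can take at most 2 across per trip to the far shore, so moving all 7 needs at least 4 loaded trips out, with a return between consecutive ones — at least 7 crossings.
The safety rule pushes this higher. Following every safe sequence of crossings, the most of the 7 that can be at the far shore as the ferry arrives there on crossings 7, 9 is 5, 6 respectively — never all 7.
So no plan with fewer than 11 crossings exists, and this one achieves 11:
1. Ferryman goes to the far shore with the frog and the sparrow.  [the near shore: the hawk, the lizard, the mantis, the snake, the worm | the far shore: the frog, the sparrow]
2. Ferryman goes back to the near shore with the sparrow.  [the near shore: the hawk, the lizard, the mantis, the snake, the sparrow, the worm | the far shore: the frog]
3. Ferryman goes to the far shore with the sparrow and the worm.  [the near shore: the hawk, the lizard, the mantis, the snake | the far shore: the frog, the sparrow, the worm]
4. Ferryman goes back to the near shore with the sparrow.  [the near shore: the hawk, the lizard, the mantis, the snake, the sparrow | the far shore: the frog, the worm]
5. Ferryman goes to the far shore with the hawk and the sparrow.  [the near shore: the lizard, the mantis, the snake | the far shore: the frog, the hawk, the sparrow, the worm]
6. Ferryman goes back to the near shore with the sparrow.  [the near shore: the lizard, the mantis, the snake, the sparrow | the far shore: the frog, the hawk, the worm]
7. Ferryman goes to the far shore with the lizard and the snake.  [the near shore: the mantis, the sparrow | the far shore: the frog, the hawk, the lizard, the snake, the worm]
8. Ferryman goes back to the near shore with the frog.  [the near shore: the frog, the mantis, the sparrow | the far shore: the hawk, the lizard, the snake, the worm]
9. Ferryman goes to the far shore with the mantis and the sparrow.  [the near shore: the frog | the far shore: the hawk, the lizard, the mantis, the snake, the sparrow, the worm]
10. Ferryman goes back to the near shore with the sparrow.  [the near shore: the frog, the sparrow | the far shore: the hawk, the lizard, the mantis, the snake, the worm]
11. Ferryman goes to the far shore with the frog and the sparrow.  [the near shore: — | the far shore: the frog, the hawk, the lizard, the mantis, the snake, the sparrow, the worm]

11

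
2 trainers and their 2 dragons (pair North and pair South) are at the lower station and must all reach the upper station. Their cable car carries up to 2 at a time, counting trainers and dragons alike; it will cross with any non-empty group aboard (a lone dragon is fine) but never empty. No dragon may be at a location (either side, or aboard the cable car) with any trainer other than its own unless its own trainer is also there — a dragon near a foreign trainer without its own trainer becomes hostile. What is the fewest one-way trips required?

5

Counting alone: each trip to the upper station takes at most 2 across and each return brings at least 1 back, so after t trips out (and t−1 returns) at most 2t − (t−1) of the 4 are across; that first reaches 4 at t = 3, so at least 5 crossings are needed.
The plan below uses exactly 5 crossings, so it is optimal:
1. dragon North and trainer North cross → the upper station.
2. trainer North crosses ← the lower station.
3. trainer North and trainer South cross → the upper station.
4. trainer South crosses ← the lower station.
5. dragon South and trainer South cross → the upper station.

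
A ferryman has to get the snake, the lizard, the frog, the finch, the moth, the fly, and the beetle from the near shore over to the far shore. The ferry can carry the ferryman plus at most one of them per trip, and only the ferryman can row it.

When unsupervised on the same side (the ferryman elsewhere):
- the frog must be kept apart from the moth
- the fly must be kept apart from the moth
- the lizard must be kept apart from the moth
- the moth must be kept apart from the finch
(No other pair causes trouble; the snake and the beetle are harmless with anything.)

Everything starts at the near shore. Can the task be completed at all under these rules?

No

Following every safe sequence of crossings from the start, the most of the 7 that can be at the far shore as the ferry arrives there on crossings 1, 3, 5, 7 is 1, 2, 3, 4 respectively; the best ever achieved is 4 of 7.
From crossing 9 on, no configuration arises that was not already reachable earlier: only 44 distinct safe configurations (who is on which side, and where the ferry is) can ever be reached, none of them has everyone across, and every continuation just revisits them. So no valid plan exists.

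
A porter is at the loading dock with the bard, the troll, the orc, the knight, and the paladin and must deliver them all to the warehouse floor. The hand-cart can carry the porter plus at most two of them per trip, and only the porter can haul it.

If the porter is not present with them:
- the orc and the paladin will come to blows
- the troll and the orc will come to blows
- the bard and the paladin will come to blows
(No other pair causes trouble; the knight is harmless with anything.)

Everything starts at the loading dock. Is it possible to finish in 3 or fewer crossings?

No

Counting alone: the porter can take at most 2 across per trip to the warehouse floor, so moving all 5 needs at least 3 loaded trips out, with a return between consecutive ones — at least 5 crossings.
Since 3 < 5, 3 crossings cannot be enough. (The shortest complete plan in fact takes 5:)
1. Porter goes to the warehouse floor with the bard and the orc.  [the loading dock: the knight, the paladin, the troll | the warehouse floor: the bard, the orc]
2. Porter goes back to the loading dock alone.  [the loading dock: the knight, the paladin, the troll | the warehouse floor: the bard, the orc]
3. Porter goes to the warehouse floor with the knight.  [the loading dock: the paladin, the troll | the warehouse floor: the bard, the knight, the orc]
4. Porter goes back to the loading dock alone.  [the loading dock: the paladin, the troll | the warehouse floor: the bard, the knight, the orc]
5. Porter goes to the warehouse floor with the paladin and the troll.  [the loading dock: — | the warehouse floor: the bard, the knight, the orc, the paladin, the troll]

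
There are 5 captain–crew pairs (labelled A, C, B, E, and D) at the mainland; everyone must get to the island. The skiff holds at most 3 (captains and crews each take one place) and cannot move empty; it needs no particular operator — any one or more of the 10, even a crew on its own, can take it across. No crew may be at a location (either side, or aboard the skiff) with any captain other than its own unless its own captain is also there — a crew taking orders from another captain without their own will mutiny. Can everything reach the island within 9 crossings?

No

Counting alone: each trip to the island takes at most 3 across and each return brings at least 1 back, so after t trips out (and t−1 returns) at most 3t − (t−1) of the 10 are across; that first reaches 10 at t = 5, so at least 9 crossings are needed.
The safety rule pushes this higher. Following every safe sequence of crossings, the most of the 10 that can be at the island as the skiff arrives there on crossing 9 is 9 — never all 10.
So the move cannot be finished within 9 crossings. (The shortest complete plan takes 11:)
1. captain A and crew A cross → the island.
2. captain A crosses ← the mainland.
3. crew B, crew C, and crew E cross → the island.
4. crew A crosses ← the mainland.
5. captain B, captain C, and captain E cross → the island.
6. captain C and crew C cross ← the mainland.
7. captain A, captain C, and captain D cross → the island.
8. crew B crosses ← the mainland.
9. crew A and crew C cross → the island.
10. crew A crosses ← the mainland.
11. crew A, crew B, and crew D cross → the island.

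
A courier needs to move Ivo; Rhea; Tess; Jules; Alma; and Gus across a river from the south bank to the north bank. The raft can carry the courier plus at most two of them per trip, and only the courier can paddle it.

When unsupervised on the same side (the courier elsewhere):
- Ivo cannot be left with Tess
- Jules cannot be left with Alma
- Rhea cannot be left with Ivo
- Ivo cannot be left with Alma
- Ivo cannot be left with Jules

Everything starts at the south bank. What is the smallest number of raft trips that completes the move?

9

Counting alone: the courier can take at most 2 across per trip to the north bank, so moving all 6 needs at least 3 loaded trips out, with a return between consecutive ones — at least 5 crossings.
The safety rule pushes this higher. Following every safe sequence of crossings, the most of the 6 that can be at the north bank as the raft arrives there on crossings 5, 7 is 4, 5 respectively — never all 6.
So no plan with fewer than 9 crossings exists, and this one achieves 9:
1. Courier goes to the north bank with Ivo and Jules.  [the south bank: Alma, Gus, Rhea, Tess | the north bank: Ivo, Jules]
2. Courier goes back to the south bank with Ivo.  [the south bank: Alma, Gus, Ivo, Rhea, Tess | the north bank: Jules]
3. Courier goes to the north bank with Ivo and Rhea.  [the south bank: Alma, Gus, Tess | the north bank: Ivo, Jules, Rhea]
4. Courier goes back to the south bank with Ivo.  [the south bank: Alma, Gus, Ivo, Tess | the north bank: Jules, Rhea]
5. Courier goes to the north bank with Ivo and Tess.  [the south bank: Alma, Gus | the north bank: Ivo, Jules, Rhea, Tess]
6. Courier goes back to the south bank with Ivo.  [the south bank: Alma, Gus, Ivo | the north bank: Jules, Rhea, Tess]
7. Courier goes to the north bank with Gus and Ivo.  [the south bank: Alma | the north bank: Gus, Ivo, Jules, Rhea, Tess]
8. Courier goes back to the south bank with Ivo.  [the south bank: Alma, Ivo | the north bank: Gus, Jules, Rhea, Tess]
9. Courier goes to the north bank with Alma and Ivo.  [the south bank: — | the north bank: Alma, Gus, Ivo, Jules, Rhea, Tess]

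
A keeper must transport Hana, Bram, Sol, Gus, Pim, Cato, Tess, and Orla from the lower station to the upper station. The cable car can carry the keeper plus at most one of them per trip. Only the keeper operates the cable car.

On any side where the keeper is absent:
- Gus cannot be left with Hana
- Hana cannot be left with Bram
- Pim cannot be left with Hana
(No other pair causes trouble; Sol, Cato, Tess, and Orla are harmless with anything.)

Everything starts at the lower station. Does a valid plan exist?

No

Following every safe sequence of crossings from the start, the most of the 8 that can be at the upper station as the cable car arrives there on crossings 1, 3, 5, 7, 9, 11 is 1, 2, 3, 4, 5, 6 respectively; the best ever achieved is 6 of 8.
From crossing 13 on, no configuration arises that was not already reachable earlier: only 144 distinct safe configurations (who is on which side, and where the cable car is) can ever be reached, none of them has everyone across, and every continuation just revisits them. So no valid plan exists.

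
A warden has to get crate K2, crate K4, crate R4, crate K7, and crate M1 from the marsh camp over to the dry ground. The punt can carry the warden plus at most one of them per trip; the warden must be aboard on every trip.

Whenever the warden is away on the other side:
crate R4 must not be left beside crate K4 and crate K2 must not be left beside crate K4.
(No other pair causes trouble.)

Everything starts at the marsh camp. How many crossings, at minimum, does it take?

Counting alone: the warden can take at most 1 across per trip to the dry ground, so moving all 5 needs at least 5 loaded trips out, with a return between consecutive ones — at least 9 crossings.
The safety rule pushes this higher. Following every safe sequence of crossings, the most of the 5 that can be at the dry ground as the punt arrives there on crossing 9 is 4 — never all 5.
So no plan with fewer than 11 crossings exists, and this one achieves 11:
1. Warden goes to the dry ground with crate K4.  [the marsh camp: crate K2, crate K7, crate M1, crate R4 | the dry ground: crate K4]
2. Warden goes back to the marsh camp alone.  [the marsh camp: crate K2, crate K7, crate M1, crate R4 | the dry ground: crate K4]
3. Warden goes to the dry ground with crate K2.  [the marsh camp: crate K7, crate M1, crate R4 | the dry ground: crate K2, crate K4]
4. Warden goes back to the marsh camp with crate K4.  [the marsh camp: crate K4, crate K7, crate M1, crate R4 | the dry ground: crate K2]
5. Warden goes to the dry ground with crate R4.  [the marsh camp: crate K4, crate K7, crate M1 | the dry ground: crate K2, crate R4]
6. Warden goes back to the marsh camp alone.  [the marsh camp: crate K4, crate K7, crate M1 | the dry ground: crate K2, crate R4]
7. Warden goes to the dry ground with crate K7.  [the marsh camp: crate K4, crate M1 | the dry ground: crate K2, crate K7, crate R4]
8. Warden goes back to the marsh camp alone.  [the marsh camp: crate K4, crate M1 | the dry ground: crate K2, crate K7, crate R4]
9. Warden goes to the dry ground with crate M1.  [the marsh camp: crate K4 | the dry ground: crate K2, crate K7, crate M1, crate R4]
10. Warden goes back to the marsh camp alone.  [the marsh camp: crate K4 | the dry ground: crate K2, crate K7, crate M1, crate R4]
11. Warden goes to the dry ground with crate K4.  [the marsh camp: — | the dry ground: crate K2, crate K4, crate K7, crate M1, crate R4]

11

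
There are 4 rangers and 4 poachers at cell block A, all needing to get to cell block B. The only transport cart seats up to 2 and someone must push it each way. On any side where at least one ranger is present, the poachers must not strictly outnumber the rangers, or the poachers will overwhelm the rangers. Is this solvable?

Following every safe sequence of crossings from the start, the most of the 8 that can be at cell block B as the transport cart arrives there on crossings 1, 3, 5 is 2, 3, 4 respectively; the best ever achieved is 4 of 8.
From crossing 7 on, no configuration arises that was not already reachable earlier: only 11 distinct safe configurations (who is on which side, and where the transport cart is) can ever be reached, none of them has everyone across, and every continuation just revisits them. They are: 0 rangers + 0 poachers across (transport cart back at the start); 0 rangers + 1 poacher across (transport cart there); 0 rangers + 1 poacher across (transport cart back at the start); 0 rangers + 2 poachers across (transport cart there); 0 rangers + 2 poachers across (transport cart back at the start); 0 rangers + 3 poachers across (transport cart there); 0 rangers + 3 poachers across (transport cart back at the start); 0 rangers + 4 poachers across (transport cart there); 1 ranger + 1 poacher across (transport cart there); 1 ranger + 1 poacher across (transport cart back at the start); 2 rangers + 2 poachers across (transport cart there). So no valid plan exists.

No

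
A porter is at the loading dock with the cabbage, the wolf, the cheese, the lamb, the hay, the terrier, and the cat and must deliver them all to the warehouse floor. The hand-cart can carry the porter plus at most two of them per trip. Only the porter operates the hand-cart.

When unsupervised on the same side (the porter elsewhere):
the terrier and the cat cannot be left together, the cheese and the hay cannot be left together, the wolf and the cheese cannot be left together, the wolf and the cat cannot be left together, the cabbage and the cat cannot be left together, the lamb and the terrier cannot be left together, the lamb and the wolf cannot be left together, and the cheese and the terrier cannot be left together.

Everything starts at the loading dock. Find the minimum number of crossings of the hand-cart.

impossible

Whatever the first load, the items left behind include a forbidden pair without the porter. No opening move is safe, so no plan exists.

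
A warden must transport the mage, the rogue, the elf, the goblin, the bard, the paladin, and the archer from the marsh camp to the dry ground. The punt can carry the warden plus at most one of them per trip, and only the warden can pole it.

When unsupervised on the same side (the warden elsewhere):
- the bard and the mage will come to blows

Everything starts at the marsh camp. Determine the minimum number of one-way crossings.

Counting alone: the warden can take at most 1 across per trip to the dry ground, so moving all 7 needs at least 7 loaded trips out, with a return between consecutive ones — at least 13 crossings.
The plan below uses exactly 13 crossings, so it is optimal:
1. Warden goes to the dry ground with the mage.  [the marsh camp: the archer, the bard, the elf, the goblin, the paladin, the rogue | the dry ground: the mage]
2. Warden goes back to the marsh camp alone.  [the marsh camp: the archer, the bard, the elf, the goblin, the paladin, the rogue | the dry ground: the mage]
3. Warden goes to the dry ground with the rogue.  [the marsh camp: the archer, the bard, the elf, the goblin, the paladin | the dry ground: the mage, the rogue]
4. Warden goes back to the marsh camp alone.  [the marsh camp: the archer, the bard, the elf, the goblin, the paladin | the dry ground: the mage, the rogue]
5. Warden goes to the dry ground with the elf.  [the marsh camp: the archer, the bard, the goblin, the paladin | the dry ground: the elf, the mage, the rogue]
6. Warden goes back to the marsh camp alone.  [the marsh camp: the archer, the bard, the goblin, the paladin | the dry ground: the elf, the mage, the rogue]
7. Warden goes to the dry ground with the goblin.  [the marsh camp: the archer, the bard, the paladin | the dry ground: the elf, the goblin, the mage, the rogue]
8. Warden goes back to the marsh camp alone.  [the marsh camp: the archer, the bard, the paladin | the dry ground: the elf, the goblin, the mage, the rogue]
9. Warden goes to the dry ground with the paladin.  [the marsh camp: the archer, the bard | the dry ground: the elf, the goblin, the mage, the paladin, the rogue]
10. Warden goes back to the marsh camp alone.  [the marsh camp: the archer, the bard | the dry ground: the elf, the goblin, the mage, the paladin, the rogue]
11. Warden goes to the dry ground with the archer.  [the marsh camp: the bard | the dry ground: the archer, the elf, the goblin, the mage, the paladin, the rogue]
12. Warden goes back to the marsh camp alone.  [the marsh camp: the bard | the dry ground: the archer, the elf, the goblin, the mage, the paladin, the rogue]
13. Warden goes to the dry ground with the bard.  [the marsh camp: — | the dry ground: the archer, the bard, the elf, the goblin, the mage, the paladin, the rogue]

13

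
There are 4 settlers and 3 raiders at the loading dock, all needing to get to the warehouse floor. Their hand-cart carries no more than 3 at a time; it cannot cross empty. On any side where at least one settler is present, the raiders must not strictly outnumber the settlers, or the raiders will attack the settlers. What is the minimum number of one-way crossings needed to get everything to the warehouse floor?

5

Counting alone: each trip to the warehouse floor takes at most 3 across and each return brings at least 1 back, so after t trips out (and t−1 returns) at most 3t − (t−1) of the 7 are across; that first reaches 7 at t = 3, so at least 5 crossings are needed.
The plan below uses exactly 5 crossings, so it is optimal:
1. 3 raiders → the warehouse floor.  (the loading dock: 4S 0R; the warehouse floor: 0S 3R)
2. 1 raider ← the loading dock.  (the loading dock: 4S 1R; the warehouse floor: 0S 2R)
3. 3 settlers → the warehouse floor.  (the loading dock: 1S 1R; the warehouse floor: 3S 2R)
4. 1 settler ← the loading dock.  (the loading dock: 2S 1R; the warehouse floor: 2S 2R)
5. 2 settlers and 1 raider → the warehouse floor.  (the loading dock: 0S 0R; the warehouse floor: 4S 3R)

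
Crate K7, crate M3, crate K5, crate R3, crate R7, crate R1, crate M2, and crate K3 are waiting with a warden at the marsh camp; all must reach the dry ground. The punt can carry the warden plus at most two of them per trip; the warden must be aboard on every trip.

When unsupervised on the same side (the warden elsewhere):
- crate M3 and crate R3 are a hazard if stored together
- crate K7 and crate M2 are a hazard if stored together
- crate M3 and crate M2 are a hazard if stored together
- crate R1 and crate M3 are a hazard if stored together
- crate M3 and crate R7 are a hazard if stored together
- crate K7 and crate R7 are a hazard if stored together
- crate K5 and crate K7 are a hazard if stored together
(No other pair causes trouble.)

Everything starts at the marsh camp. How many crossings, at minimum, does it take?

9

Counting alone: the warden can take at most 2 across per trip to the dry ground, so moving all 8 needs at least 4 loaded trips out, with a return between consecutive ones — at least 7 crossings.
The safety rule pushes this higher. Following every safe sequence of crossings, the most of the 8 that can be at the dry ground as the punt arrives there on crossing 7 is 6 — never all 8.
So no plan with fewer than 9 crossings exists, and this one achieves 9:
1. Warden goes to the dry ground with crate K7 and crate M3.  [the marsh camp: crate K3, crate K5, crate M2, crate R1, crate R3, crate R7 | the dry ground: crate K7, crate M3]
2. Warden goes back to the marsh camp alone.  [the marsh camp: crate K3, crate K5, crate M2, crate R1, crate R3, crate R7 | the dry ground: crate K7, crate M3]
3. Warden goes to the dry ground with crate K3 and crate K5.  [the marsh camp: crate M2, crate R1, crate R3, crate R7 | the dry ground: crate K3, crate K5, crate K7, crate M3]
4. Warden goes back to the marsh camp with crate K7.  [the marsh camp: crate K7, crate M2, crate R1, crate R3, crate R7 | the dry ground: crate K3, crate K5, crate M3]
5. Warden goes to the dry ground with crate M2 and crate R7.  [the marsh camp: crate K7, crate R1, crate R3 | the dry ground: crate K3, crate K5, crate M2, crate M3, crate R7]
6. Warden goes back to the marsh camp with crate M3.  [the marsh camp: crate K7, crate M3, crate R1, crate R3 | the dry ground: crate K3, crate K5, crate M2, crate R7]
7. Warden goes to the dry ground with crate R1 and crate R3.  [the marsh camp: crate K7, crate M3 | the dry ground: crate K3, crate K5, crate M2, crate R1, crate R3, crate R7]
8. Warden goes back to the marsh camp alone.  [the marsh camp: crate K7, crate M3 | the dry ground: crate K3, crate K5, crate M2, crate R1, crate R3, crate R7]
9. Warden goes to the dry ground with crate K7 and crate M3.  [the marsh camp: — | the dry ground: crate K3, crate K5, crate K7, crate M2, crate M3, crate R1, crate R3, crate R7]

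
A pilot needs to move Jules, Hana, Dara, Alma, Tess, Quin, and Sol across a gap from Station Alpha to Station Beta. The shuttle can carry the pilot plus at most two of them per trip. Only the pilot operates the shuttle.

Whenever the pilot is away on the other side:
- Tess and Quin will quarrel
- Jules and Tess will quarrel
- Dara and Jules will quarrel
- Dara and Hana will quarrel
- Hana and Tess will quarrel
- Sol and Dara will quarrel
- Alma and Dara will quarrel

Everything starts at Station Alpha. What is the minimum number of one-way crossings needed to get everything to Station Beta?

9

Counting alone: the pilot can take at most 2 across per trip to Station Beta, so moving all 7 needs at least 4 loaded trips out, with a return between consecutive ones — at least 7 crossings.
The safety rule pushes this higher. Following every safe sequence of crossings, the most of the 7 that can be at Station Beta as the shuttle arrives there on crossing 7 is 6 — never all 7.
So no plan with fewer than 9 crossings exists, and this one achieves 9:
1. Pilot goes to Station Beta with Dara and Tess.  [Station Alpha: Alma, Hana, Jules, Quin, Sol | Station Beta: Dara, Tess]
2. Pilot goes back to Station Alpha alone.  [Station Alpha: Alma, Hana, Jules, Quin, Sol | Station Beta: Dara, Tess]
3. Pilot goes to Station Beta with Quin.  [Station Alpha: Alma, Hana, Jules, Sol | Station Beta: Dara, Quin, Tess]
4. Pilot goes back to Station Alpha with Tess.  [Station Alpha: Alma, Hana, Jules, Sol, Tess | Station Beta: Dara, Quin]
5. Pilot goes to Station Beta with Hana and Jules.  [Station Alpha: Alma, Sol, Tess | Station Beta: Dara, Hana, Jules, Quin]
6. Pilot goes back to Station Alpha with Dara.  [Station Alpha: Alma, Dara, Sol, Tess | Station Beta: Hana, Jules, Quin]
7. Pilot goes to Station Beta with Alma and Sol.  [Station Alpha: Dara, Tess | Station Beta: Alma, Hana, Jules, Quin, Sol]
8. Pilot goes back to Station Alpha alone.  [Station Alpha: Dara, Tess | Station Beta: Alma, Hana, Jules, Quin, Sol]
9. Pilot goes to Station Beta with Dara and Tess.  [Station Alpha: — | Station Beta: Alma, Dara, Hana, Jules, Quin, Sol, Tess]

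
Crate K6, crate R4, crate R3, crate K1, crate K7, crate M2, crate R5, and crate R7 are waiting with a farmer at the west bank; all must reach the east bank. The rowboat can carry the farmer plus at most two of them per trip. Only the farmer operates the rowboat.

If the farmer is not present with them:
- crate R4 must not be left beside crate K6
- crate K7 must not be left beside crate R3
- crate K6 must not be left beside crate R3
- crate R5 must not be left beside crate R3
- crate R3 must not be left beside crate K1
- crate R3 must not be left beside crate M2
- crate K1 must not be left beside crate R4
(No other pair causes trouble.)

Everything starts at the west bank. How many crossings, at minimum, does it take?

11

Counting alone: the farmer can take at most 2 across per trip to the east bank, so moving all 8 needs at least 4 loaded trips out, with a return between consecutive ones — at least 7 crossings.
The safety rule pushes this higher. Following every safe sequence of crossings, the most of the 8 that can be at the east bank as the rowboat arrives there on crossings 7, 9 is 6, 7 respectively — never all 8.
So no plan with fewer than 11 crossings exists, and this one achieves 11:
1. Farmer goes to the east bank with crate R3 and crate R4.  [the west bank: crate K1, crate K6, crate K7, crate M2, crate R5, crate R7 | the east bank: crate R3, crate R4]
2. Farmer goes back to the west bank alone.  [the west bank: crate K1, crate K6, crate K7, crate M2, crate R5, crate R7 | the east bank: crate R3, crate R4]
3. Farmer goes to the east bank with crate R7.  [the west bank: crate K1, crate K6, crate K7, crate M2, crate R5 | the east bank: crate R3, crate R4, crate R7]
4. Farmer goes back to the west bank alone.  [the west bank: crate K1, crate K6, crate K7, crate M2, crate R5 | the east bank: crate R3, crate R4, crate R7]
5. Farmer goes to the east bank with crate K1 and crate K6.  [the west bank: crate K7, crate M2, crate R5 | the east bank: crate K1, crate K6, crate R3, crate R4, crate R7]
6. Farmer goes back to the west bank with crate R3 and crate R4.  [the west bank: crate K7, crate M2, crate R3, crate R4, crate R5 | the east bank: crate K1, crate K6, crate R7]
7. Farmer goes to the east bank with crate K7 and crate R3.  [the west bank: crate M2, crate R4, crate R5 | the east bank: crate K1, crate K6, crate K7, crate R3, crate R7]
8. Farmer goes back to the west bank with crate R3.  [the west bank: crate M2, crate R3, crate R4, crate R5 | the east bank: crate K1, crate K6, crate K7, crate R7]
9. Farmer goes to the east bank with crate M2 and crate R5.  [the west bank: crate R3, crate R4 | the east bank: crate K1, crate K6, crate K7, crate M2, crate R5, crate R7]
10. Farmer goes back to the west bank alone.  [the west bank: crate R3, crate R4 | the east bank: crate K1, crate K6, crate K7, crate M2, crate R5, crate R7]
11. Farmer goes to the east bank with crate R3 and crate R4.  [the west bank: — | the east bank: crate K1, crate K6, crate K7, crate M2, crate R3, crate R4, crate R5, crate R7]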